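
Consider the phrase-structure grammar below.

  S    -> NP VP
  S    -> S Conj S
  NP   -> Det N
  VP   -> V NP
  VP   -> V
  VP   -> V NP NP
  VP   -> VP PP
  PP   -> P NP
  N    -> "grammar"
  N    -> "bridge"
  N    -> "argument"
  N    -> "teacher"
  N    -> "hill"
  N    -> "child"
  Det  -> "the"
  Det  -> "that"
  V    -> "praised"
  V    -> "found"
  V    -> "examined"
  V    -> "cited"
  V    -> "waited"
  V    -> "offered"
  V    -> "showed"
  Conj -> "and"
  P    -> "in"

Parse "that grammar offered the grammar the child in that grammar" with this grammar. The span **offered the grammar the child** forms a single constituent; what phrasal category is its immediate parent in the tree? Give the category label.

VP

[S [NP [Det that] [N grammar]] [VP [VP [V offered] [NP [Det the] [N grammar]] [NP [Det the] [N child]]] [PP [P in] [NP [Det that] [N grammar]]]]]
The span 'offered the grammar the child' is the VP node built by VP → V NP NP.
Its mother is the VP built by VP → VP PP.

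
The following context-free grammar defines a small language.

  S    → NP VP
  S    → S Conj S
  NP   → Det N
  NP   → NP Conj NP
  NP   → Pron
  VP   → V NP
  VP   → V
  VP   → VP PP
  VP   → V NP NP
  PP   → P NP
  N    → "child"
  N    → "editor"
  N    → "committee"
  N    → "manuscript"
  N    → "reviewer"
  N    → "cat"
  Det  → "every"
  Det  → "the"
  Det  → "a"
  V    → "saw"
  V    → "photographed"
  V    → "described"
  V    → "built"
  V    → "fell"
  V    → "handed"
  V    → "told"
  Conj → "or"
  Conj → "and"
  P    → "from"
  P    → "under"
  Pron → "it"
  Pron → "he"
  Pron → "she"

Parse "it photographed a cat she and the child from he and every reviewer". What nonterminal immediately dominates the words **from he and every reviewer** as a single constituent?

PP

[S [NP [Pron it]] [VP [VP [V photographed] [NP [Det a] [N cat]] [NP [NP [Pron she]] [Conj and] [NP [Det the] [N child]]]] [PP [P from] [NP [NP [Pron he]] [Conj and] [NP [Det every] [N reviewer]]]]]]
The span 'from he and every reviewer' is the PP node built by PP → P NP.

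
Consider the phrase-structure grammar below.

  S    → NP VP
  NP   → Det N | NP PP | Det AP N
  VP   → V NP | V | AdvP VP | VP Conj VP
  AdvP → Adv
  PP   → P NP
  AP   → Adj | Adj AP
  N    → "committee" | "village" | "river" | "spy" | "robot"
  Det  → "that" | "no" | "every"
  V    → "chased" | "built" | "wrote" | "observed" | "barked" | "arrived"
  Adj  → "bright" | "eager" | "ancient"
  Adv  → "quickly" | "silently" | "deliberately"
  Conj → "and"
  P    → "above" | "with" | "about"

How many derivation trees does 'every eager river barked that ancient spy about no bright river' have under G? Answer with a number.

1

[S [NP [Det every] [AP [Adj eager]] [N river]] [VP [V barked] [NP [NP [Det that] [AP [Adj ancient]] [N spy]] [PP [P about] [NP [Det no] [AP [Adj bright]] [N river]]]]]]
No rule offers an alternative attachment or grouping for any span, so this is the only derivation.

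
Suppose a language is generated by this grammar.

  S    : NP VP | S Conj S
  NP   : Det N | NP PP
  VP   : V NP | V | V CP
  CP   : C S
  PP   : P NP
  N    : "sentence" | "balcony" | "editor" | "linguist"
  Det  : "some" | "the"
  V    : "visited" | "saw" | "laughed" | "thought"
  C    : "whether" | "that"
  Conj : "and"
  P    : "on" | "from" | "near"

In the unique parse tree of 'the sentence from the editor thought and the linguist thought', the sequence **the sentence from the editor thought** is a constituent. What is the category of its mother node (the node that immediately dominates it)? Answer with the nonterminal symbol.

S

[S [S [NP [NP [Det the] [N sentence]] [PP [P from] [NP [Det the] [N editor]]]] [VP [V thought]]] [Conj and] [S [NP [Det the] [N linguist]] [VP [V thought]]]]
The span 'the sentence from the editor thought' is the S node built by S → NP VP.
Its mother is the S built by S → S Conj S.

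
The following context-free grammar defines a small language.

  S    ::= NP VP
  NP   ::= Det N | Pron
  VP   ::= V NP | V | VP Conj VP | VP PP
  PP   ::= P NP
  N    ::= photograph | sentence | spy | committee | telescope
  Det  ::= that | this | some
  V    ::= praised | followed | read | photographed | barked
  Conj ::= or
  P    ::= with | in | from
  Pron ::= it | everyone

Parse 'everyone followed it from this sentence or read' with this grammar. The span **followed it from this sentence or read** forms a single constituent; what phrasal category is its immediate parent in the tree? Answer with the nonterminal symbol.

[S [NP [Pron everyone]] [VP [VP [VP [V followed] [NP [Pron it]]] [PP [P from] [NP [Det this] [N sentence]]]] [Conj or] [VP [V read]]]]
The span 'followed it from this sentence or read' is the VP node built by VP → VP Conj VP.
Its mother is the S built by S → NP VP.

S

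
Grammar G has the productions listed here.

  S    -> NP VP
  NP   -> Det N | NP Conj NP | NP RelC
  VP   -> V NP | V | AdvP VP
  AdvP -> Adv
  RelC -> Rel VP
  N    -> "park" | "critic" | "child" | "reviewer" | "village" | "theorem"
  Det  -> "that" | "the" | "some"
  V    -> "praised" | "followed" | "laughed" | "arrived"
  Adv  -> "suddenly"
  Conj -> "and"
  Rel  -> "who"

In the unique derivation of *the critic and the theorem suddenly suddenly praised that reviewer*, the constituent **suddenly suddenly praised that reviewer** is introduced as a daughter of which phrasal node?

S
  NP
    NP
      Det: the
      N: critic
    Conj: and
    NP
      Det: the
      N: theorem
  VP
    AdvP
      Adv: suddenly
    VP
      AdvP
        Adv: suddenly
      VP
        V: praised
        NP
          Det: that
          N: reviewer
The span 'suddenly suddenly praised that reviewer' is the VP node built by VP → AdvP VP.
Its mother is the S built by S → NP VP.

S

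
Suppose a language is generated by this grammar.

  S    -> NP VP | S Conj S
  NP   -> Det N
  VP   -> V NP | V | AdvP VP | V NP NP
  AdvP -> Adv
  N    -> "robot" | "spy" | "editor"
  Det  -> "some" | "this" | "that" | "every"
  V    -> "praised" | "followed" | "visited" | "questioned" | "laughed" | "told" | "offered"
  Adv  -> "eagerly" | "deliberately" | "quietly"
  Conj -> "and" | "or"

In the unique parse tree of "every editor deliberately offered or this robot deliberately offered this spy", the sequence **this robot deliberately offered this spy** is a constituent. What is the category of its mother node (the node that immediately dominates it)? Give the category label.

S

[S [S [NP [Det every] [N editor]] [VP [AdvP [Adv deliberately]] [VP [V offered]]]] [Conj or] [S [NP [Det this] [N robot]] [VP [AdvP [Adv deliberately]] [VP [V offered] [NP [Det this] [N spy]]]]]]
The span 'this robot deliberately offered this spy' is the S node built by S → NP VP.
Its mother is the S built by S → S Conj S.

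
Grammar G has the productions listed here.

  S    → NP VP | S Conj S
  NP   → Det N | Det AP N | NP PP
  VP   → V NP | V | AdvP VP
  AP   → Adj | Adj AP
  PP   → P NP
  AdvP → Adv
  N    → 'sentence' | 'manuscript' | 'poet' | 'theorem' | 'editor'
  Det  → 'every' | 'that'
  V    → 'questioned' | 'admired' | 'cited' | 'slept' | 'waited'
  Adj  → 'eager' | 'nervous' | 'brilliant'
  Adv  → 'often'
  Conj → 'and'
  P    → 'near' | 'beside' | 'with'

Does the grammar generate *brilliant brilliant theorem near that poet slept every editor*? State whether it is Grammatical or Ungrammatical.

Ungrammatical

For S → NP VP, no prefix of the string parses as an NP. The alternative S rule S → S Conj S likewise has no satisfying split.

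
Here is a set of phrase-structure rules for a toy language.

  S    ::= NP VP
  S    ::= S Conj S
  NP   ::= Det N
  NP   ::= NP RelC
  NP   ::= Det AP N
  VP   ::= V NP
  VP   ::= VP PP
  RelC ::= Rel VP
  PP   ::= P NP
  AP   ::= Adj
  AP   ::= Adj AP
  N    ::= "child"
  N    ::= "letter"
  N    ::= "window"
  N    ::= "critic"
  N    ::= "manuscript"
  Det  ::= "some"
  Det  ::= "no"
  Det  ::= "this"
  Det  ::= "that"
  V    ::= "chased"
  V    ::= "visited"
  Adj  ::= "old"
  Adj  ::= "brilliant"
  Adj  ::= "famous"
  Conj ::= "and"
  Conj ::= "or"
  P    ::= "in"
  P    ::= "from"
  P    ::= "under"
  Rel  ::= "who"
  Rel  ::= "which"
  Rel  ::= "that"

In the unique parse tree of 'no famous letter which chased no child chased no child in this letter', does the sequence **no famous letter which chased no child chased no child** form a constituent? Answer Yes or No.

[S [NP [NP [Det no] [AP [Adj famous]] [N letter]] [RelC [Rel which] [VP [V chased] [NP [Det no] [N child]]]]] [VP [VP [V chased] [NP [Det no] [N child]]] [PP [P in] [NP [Det this] [N letter]]]]]
The smallest constituent containing 'no famous letter which chased no child chased no child' is the S spanning 'no famous letter which chased no child chased no child in this letter'; no single node in the tree dominates exactly the given words.

No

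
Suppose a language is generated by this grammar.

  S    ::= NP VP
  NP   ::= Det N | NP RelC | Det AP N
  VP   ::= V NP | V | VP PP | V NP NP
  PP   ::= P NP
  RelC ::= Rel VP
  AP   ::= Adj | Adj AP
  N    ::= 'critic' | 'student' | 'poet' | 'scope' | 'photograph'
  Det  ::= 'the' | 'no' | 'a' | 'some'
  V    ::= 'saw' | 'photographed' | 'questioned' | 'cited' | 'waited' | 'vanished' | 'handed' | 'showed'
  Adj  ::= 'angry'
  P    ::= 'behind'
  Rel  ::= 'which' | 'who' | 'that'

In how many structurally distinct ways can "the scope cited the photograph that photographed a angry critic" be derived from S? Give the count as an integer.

The two bracketings:
[S [NP [Det the] [N scope]] [VP [V cited] [NP [NP [Det the] [N photograph]] [RelC [Rel that] [VP [V photographed] [NP [Det a] [AP [Adj angry]] [N critic]]]]]]]
[S [NP [Det the] [N scope]] [VP [V cited] [NP [NP [Det the] [N photograph]] [RelC [Rel that] [VP [V photographed]]]] [NP [Det a] [AP [Adj angry]] [N critic]]]]
The difference turns on whether VP → V is used at the relevant span, versus an alternative expansion of VP.

2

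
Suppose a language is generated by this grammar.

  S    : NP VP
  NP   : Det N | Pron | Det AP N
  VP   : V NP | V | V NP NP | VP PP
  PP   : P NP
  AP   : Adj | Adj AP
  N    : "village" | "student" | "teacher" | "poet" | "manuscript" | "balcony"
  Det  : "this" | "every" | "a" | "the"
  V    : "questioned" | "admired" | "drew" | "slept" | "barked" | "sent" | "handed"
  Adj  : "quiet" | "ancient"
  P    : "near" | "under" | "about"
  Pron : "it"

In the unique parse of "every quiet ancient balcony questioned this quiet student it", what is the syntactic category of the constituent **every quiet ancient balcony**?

NP

S
  NP
    Det: every
    AP
      Adj: quiet
      AP
        Adj: ancient
    N: balcony
  VP
    V: questioned
    NP
      Det: this
      AP
        Adj: quiet
      N: student
    NP
      Pron: it
The span 'every quiet ancient balcony' is the NP node built by NP → Det AP N.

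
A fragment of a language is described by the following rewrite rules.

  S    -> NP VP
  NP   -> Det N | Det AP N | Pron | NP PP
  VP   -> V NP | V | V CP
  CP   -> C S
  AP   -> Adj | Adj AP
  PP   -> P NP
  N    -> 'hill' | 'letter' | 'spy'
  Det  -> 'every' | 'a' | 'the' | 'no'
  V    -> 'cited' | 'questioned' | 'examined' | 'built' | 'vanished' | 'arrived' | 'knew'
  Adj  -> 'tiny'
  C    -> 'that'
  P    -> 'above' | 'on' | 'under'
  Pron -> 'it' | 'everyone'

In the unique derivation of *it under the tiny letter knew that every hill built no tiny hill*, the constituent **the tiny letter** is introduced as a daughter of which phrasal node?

PP

[S [NP [NP [Pron it]] [PP [P under] [NP [Det the] [AP [Adj tiny]] [N letter]]]] [VP [V knew] [CP [C that] [S [NP [Det every] [N hill]] [VP [V built] [NP [Det no] [AP [Adj tiny]] [N hill]]]]]]]
The span 'the tiny letter' is the NP node built by NP → Det AP N.
Its mother is the PP built by PP → P NP.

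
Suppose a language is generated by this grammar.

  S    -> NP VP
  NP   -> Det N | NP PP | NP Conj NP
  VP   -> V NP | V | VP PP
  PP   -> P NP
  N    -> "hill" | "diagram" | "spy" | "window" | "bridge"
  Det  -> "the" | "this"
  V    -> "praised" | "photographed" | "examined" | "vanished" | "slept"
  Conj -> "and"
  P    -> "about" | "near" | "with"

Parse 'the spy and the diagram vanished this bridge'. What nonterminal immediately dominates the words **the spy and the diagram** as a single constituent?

NP

[S [NP [NP [Det the] [N spy]] [Conj and] [NP [Det the] [N diagram]]] [VP [V vanished] [NP [Det this] [N bridge]]]]
The span 'the spy and the diagram' is the NP node built by NP → NP Conj NP.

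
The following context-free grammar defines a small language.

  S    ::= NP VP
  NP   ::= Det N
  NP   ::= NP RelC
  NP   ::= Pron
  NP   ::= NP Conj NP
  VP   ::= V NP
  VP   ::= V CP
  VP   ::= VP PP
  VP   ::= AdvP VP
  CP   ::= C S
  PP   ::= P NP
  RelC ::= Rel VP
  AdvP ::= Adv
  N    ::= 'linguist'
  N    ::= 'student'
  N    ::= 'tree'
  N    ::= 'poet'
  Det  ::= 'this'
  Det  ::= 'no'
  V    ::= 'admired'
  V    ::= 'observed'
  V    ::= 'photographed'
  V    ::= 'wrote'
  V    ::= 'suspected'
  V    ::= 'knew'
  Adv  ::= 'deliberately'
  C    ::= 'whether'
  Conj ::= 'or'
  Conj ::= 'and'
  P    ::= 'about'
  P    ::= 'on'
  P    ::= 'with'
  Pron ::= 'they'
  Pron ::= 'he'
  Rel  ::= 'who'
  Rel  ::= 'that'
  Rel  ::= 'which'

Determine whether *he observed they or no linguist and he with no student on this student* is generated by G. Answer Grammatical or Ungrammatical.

Grammatical

S
  NP
    Pron: he
  VP
    VP
      VP
        V: observed
        NP
          NP
            Pron: they
          Conj: or
          NP
            NP
              Det: no
              N: linguist
            Conj: and
            NP
              Pron: he
      PP
        P: with
        NP
          Det: no
          N: student
    PP
      P: on
      NP
        Det: this
        N: student
Each bracket corresponds to one application of a listed rule, so the string is derivable from S.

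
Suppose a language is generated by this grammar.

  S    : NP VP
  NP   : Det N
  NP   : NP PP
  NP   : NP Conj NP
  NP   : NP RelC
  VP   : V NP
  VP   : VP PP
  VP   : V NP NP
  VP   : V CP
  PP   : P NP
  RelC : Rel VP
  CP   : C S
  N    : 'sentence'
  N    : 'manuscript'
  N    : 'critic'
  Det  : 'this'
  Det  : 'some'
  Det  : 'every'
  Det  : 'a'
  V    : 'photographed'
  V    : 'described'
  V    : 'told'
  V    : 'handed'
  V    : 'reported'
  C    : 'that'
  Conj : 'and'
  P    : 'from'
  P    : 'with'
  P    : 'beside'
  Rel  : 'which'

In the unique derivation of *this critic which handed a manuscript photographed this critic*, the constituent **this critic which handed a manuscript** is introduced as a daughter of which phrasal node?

S

S
  NP
    NP
      Det: this
      N: critic
    RelC
      Rel: which
      VP
        V: handed
        NP
          Det: a
          N: manuscript
  VP
    V: photographed
    NP
      Det: this
      N: critic
The span 'this critic which handed a manuscript' is the NP node built by NP → NP RelC.
Its mother is the S built by S → NP VP.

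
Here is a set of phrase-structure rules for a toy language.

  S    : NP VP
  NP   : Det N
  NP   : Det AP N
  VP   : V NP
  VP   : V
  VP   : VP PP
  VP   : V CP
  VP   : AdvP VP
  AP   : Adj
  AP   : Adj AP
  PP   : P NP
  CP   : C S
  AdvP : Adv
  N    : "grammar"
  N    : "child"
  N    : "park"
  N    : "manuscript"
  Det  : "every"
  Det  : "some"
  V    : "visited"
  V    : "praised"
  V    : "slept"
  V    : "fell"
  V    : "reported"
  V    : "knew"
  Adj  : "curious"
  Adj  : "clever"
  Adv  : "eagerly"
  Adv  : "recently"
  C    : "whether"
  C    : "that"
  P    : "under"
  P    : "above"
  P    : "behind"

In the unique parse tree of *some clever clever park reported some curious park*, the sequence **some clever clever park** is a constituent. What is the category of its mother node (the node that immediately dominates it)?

S
  NP
    Det: some
    AP
      Adj: clever
      AP
        Adj: clever
    N: park
  VP
    V: reported
    NP
      Det: some
      AP
        Adj: curious
      N: park
The span 'some clever clever park' is the NP node built by NP → Det AP N.
Its mother is the S built by S → NP VP.

S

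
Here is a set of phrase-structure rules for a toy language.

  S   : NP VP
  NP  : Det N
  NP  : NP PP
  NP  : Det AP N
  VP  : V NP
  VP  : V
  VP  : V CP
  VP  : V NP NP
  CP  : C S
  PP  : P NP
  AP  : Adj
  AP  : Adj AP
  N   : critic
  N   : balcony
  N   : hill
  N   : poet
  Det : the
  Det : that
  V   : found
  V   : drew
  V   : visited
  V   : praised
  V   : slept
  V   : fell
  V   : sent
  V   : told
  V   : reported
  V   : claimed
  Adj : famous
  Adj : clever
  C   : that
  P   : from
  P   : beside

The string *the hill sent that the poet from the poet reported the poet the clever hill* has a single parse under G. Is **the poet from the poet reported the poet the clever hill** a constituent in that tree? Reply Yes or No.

Yes

[S [NP [Det the] [N hill]] [VP [V sent] [CP [C that] [S [NP [NP [Det the] [N poet]] [PP [P from] [NP [Det the] [N poet]]]] [VP [V reported] [NP [Det the] [N poet]] [NP [Det the] [AP [Adj clever]] [N hill]]]]]]]
The words 'the poet from the poet reported the poet the clever hill' are exhaustively dominated by a single S node (built by S → NP VP), so they form a constituent.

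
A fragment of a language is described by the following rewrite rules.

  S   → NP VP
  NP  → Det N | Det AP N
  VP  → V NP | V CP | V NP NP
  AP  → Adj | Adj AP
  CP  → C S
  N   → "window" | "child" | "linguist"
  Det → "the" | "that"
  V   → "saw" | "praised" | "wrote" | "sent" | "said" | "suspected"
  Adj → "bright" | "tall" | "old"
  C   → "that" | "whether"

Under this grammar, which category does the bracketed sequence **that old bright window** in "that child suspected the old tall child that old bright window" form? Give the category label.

S
  NP
    Det: that
    N: child
  VP
    V: suspected
    NP
      Det: the
      AP
        Adj: old
        AP
          Adj: tall
      N: child
    NP
      Det: that
      AP
        Adj: old
        AP
          Adj: bright
      N: window
The span 'that old bright window' is the NP node built by NP → Det AP N.

NP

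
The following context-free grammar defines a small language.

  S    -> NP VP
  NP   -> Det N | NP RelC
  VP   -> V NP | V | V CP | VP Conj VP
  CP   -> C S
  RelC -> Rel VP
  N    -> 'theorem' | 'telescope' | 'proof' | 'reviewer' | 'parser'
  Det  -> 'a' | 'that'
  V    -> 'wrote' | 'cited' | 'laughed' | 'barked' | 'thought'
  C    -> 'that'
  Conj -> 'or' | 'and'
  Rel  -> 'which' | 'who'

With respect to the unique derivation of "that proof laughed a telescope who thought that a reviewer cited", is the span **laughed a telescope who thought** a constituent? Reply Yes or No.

No

[S [NP [Det that] [N proof]] [VP [V laughed] [NP [NP [Det a] [N telescope]] [RelC [Rel who] [VP [V thought] [CP [C that] [S [NP [Det a] [N reviewer]] [VP [V cited]]]]]]]]]
The smallest constituent containing 'laughed a telescope who thought' is the VP spanning 'laughed a telescope who thought that a reviewer cited'; no single node in the tree dominates exactly the given words.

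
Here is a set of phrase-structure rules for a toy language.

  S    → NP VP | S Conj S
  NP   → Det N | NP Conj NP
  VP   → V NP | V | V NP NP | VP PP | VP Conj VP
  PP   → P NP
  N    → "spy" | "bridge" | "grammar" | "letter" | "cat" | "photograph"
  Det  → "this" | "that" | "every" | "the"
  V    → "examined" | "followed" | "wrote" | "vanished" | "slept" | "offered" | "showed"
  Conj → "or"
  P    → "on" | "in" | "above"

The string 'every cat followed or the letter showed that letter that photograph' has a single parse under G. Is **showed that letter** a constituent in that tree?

[S [S [NP [Det every] [N cat]] [VP [V followed]]] [Conj or] [S [NP [Det the] [N letter]] [VP [V showed] [NP [Det that] [N letter]] [NP [Det that] [N photograph]]]]]
The smallest constituent containing 'showed that letter' is the VP spanning 'showed that letter that photograph'; no single node in the tree dominates exactly the given words.

No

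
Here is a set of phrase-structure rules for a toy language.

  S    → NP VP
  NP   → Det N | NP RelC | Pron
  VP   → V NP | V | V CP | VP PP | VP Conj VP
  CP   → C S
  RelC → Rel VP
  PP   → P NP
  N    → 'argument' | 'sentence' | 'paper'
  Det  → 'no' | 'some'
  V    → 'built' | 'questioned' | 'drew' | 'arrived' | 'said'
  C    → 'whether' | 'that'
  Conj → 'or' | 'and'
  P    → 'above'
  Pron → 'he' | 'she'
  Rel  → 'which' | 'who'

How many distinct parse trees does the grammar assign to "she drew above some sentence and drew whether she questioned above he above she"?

Two of the 6 distinct bracketings:
[S [NP [Pron she]] [VP [VP [VP [VP [VP [V drew]] [PP [P above] [NP [Det some] [N sentence]]]] [Conj and] [VP [V drew] [CP [C whether] [S [NP [Pron she]] [VP [V questioned]]]]]] [PP [P above] [NP [Pron he]]]] [PP [P above] [NP [Pron she]]]]]
[S [NP [Pron she]] [VP [VP [VP [VP [V drew]] [PP [P above] [NP [Det some] [N sentence]]]] [Conj and] [VP [V drew] [CP [C whether] [S [NP [Pron she]] [VP [VP [V questioned]] [PP [P above] [NP [Pron he]]]]]]]] [PP [P above] [NP [Pron she]]]]]
The trees differ in how a recursive rule is bracketed over the same span.

6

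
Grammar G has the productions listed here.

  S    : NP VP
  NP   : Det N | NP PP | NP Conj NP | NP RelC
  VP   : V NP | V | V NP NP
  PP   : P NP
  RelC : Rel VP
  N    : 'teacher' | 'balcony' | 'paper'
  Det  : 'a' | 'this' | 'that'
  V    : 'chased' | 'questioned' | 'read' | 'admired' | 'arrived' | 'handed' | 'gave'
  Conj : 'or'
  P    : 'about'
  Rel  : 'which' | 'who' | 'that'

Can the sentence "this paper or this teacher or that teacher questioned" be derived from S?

[S [NP [NP [Det this] [N paper]] [Conj or] [NP [NP [Det this] [N teacher]] [Conj or] [NP [Det that] [N teacher]]]] [VP [V questioned]]]
The bracketing above is licensed at every node by one of the given productions, with S at the root.

Grammatical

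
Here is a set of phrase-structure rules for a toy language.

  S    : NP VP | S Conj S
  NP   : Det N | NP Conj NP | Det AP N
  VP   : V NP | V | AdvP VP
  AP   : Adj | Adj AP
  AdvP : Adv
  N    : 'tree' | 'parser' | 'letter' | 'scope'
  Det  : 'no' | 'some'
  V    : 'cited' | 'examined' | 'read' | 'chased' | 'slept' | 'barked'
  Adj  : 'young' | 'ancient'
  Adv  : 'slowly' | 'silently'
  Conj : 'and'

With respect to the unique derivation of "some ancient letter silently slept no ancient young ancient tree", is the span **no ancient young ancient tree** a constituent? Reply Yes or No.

Yes

[S [NP [Det some] [AP [Adj ancient]] [N letter]] [VP [AdvP [Adv silently]] [VP [V slept] [NP [Det no] [AP [Adj ancient] [AP [Adj young] [AP [Adj ancient]]]] [N tree]]]]]
The words 'no ancient young ancient tree' are exhaustively dominated by a single NP node (built by NP → Det AP N), so they form a constituent.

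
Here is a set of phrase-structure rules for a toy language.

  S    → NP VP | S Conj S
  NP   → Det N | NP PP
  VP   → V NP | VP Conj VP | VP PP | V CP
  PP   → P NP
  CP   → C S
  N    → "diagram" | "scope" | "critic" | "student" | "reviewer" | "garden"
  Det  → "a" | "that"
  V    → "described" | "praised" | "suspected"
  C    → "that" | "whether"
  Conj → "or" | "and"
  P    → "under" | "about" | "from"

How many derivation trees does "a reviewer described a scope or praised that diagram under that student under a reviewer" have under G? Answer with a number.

Two of the 9 distinct bracketings:
[S [NP [Det a] [N reviewer]] [VP [VP [V described] [NP [Det a] [N scope]]] [Conj or] [VP [V praised] [NP [NP [Det that] [N diagram]] [PP [P under] [NP [NP [Det that] [N student]] [PP [P under] [NP [Det a] [N reviewer]]]]]]]]]
[S [NP [Det a] [N reviewer]] [VP [VP [V described] [NP [Det a] [N scope]]] [Conj or] [VP [V praised] [NP [NP [NP [Det that] [N diagram]] [PP [P under] [NP [Det that] [N student]]]] [PP [P under] [NP [Det a] [N reviewer]]]]]]]
The trees differ in how a recursive rule is bracketed over the same span.

9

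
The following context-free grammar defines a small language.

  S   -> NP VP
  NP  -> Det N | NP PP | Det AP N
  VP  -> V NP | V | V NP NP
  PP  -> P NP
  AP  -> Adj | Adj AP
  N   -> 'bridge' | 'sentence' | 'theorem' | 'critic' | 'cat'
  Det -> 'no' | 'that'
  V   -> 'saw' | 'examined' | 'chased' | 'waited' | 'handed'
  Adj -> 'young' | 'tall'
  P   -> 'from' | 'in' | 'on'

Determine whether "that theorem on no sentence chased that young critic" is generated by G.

[S [NP [NP [Det that] [N theorem]] [PP [P on] [NP [Det no] [N sentence]]]] [VP [V chased] [NP [Det that] [AP [Adj young]] [N critic]]]]
The bracketing above is licensed at every node by one of the given productions, with S at the root.

Grammatical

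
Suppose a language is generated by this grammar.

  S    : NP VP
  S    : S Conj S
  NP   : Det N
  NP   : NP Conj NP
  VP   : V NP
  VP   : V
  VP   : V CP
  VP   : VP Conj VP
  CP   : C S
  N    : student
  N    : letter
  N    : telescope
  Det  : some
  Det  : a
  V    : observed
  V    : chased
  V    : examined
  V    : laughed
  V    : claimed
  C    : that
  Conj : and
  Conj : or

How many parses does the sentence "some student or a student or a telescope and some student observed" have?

Two of the 5 distinct bracketings:
[S [NP [NP [Det some] [N student]] [Conj or] [NP [NP [Det a] [N student]] [Conj or] [NP [NP [Det a] [N telescope]] [Conj and] [NP [Det some] [N student]]]]] [VP [V observed]]]
[S [NP [NP [Det some] [N student]] [Conj or] [NP [NP [NP [Det a] [N student]] [Conj or] [NP [Det a] [N telescope]]] [Conj and] [NP [Det some] [N student]]]] [VP [V observed]]]
The trees differ in how a recursive rule is bracketed over the same span.

5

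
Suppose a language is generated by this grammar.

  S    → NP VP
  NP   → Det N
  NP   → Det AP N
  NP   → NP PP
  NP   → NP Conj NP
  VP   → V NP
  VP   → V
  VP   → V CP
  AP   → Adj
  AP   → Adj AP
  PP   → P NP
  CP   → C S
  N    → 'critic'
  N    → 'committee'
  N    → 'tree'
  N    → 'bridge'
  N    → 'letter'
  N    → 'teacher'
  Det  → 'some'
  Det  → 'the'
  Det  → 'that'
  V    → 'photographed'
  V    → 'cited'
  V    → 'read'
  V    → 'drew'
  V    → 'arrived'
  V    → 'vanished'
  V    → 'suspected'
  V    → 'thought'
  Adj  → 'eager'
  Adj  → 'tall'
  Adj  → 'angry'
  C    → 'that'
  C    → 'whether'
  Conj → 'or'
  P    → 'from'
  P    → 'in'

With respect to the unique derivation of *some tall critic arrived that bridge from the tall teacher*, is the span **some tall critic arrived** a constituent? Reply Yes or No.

No

[S [NP [Det some] [AP [Adj tall]] [N critic]] [VP [V arrived] [NP [NP [Det that] [N bridge]] [PP [P from] [NP [Det the] [AP [Adj tall]] [N teacher]]]]]]
The smallest constituent containing 'some tall critic arrived' is the S spanning 'some tall critic arrived that bridge from the tall teacher'; no single node in the tree dominates exactly the given words.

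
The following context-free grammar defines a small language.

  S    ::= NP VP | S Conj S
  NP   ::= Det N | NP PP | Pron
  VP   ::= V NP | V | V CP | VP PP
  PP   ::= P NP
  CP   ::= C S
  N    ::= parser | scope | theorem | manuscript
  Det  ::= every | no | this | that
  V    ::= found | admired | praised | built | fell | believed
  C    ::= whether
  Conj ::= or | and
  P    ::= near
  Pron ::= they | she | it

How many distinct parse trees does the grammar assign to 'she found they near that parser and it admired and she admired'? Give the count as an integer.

Two of the 4 distinct bracketings:
[S [S [NP [Pron she]] [VP [V found] [NP [NP [Pron they]] [PP [P near] [NP [Det that] [N parser]]]]]] [Conj and] [S [S [NP [Pron it]] [VP [V admired]]] [Conj and] [S [NP [Pron she]] [VP [V admired]]]]]
[S [S [NP [Pron she]] [VP [VP [V found] [NP [Pron they]]] [PP [P near] [NP [Det that] [N parser]]]]] [Conj and] [S [S [NP [Pron it]] [VP [V admired]]] [Conj and] [S [NP [Pron she]] [VP [V admired]]]]]
The difference turns on whether NP → NP PP is used at the relevant span, versus an alternative expansion of NP.

4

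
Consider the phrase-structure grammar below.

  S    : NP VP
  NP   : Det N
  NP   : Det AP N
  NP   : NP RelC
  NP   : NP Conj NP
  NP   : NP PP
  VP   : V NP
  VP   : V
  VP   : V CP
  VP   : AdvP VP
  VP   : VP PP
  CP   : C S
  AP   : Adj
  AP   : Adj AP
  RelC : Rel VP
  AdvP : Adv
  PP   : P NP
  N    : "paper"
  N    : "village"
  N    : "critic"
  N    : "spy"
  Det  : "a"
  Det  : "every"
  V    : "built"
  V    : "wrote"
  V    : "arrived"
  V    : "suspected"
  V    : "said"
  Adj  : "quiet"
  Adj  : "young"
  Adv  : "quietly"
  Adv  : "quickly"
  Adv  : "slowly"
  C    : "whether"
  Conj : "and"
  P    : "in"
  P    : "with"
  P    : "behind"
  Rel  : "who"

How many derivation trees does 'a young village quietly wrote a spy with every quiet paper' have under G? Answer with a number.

3

Two of the 3 distinct bracketings:
[S [NP [Det a] [AP [Adj young]] [N village]] [VP [AdvP [Adv quietly]] [VP [V wrote] [NP [NP [Det a] [N spy]] [PP [P with] [NP [Det every] [AP [Adj quiet]] [N paper]]]]]]]
[S [NP [Det a] [AP [Adj young]] [N village]] [VP [AdvP [Adv quietly]] [VP [VP [V wrote] [NP [Det a] [N spy]]] [PP [P with] [NP [Det every] [AP [Adj quiet]] [N paper]]]]]]
The difference turns on whether NP → NP PP is used at the relevant span, versus an alternative expansion of NP.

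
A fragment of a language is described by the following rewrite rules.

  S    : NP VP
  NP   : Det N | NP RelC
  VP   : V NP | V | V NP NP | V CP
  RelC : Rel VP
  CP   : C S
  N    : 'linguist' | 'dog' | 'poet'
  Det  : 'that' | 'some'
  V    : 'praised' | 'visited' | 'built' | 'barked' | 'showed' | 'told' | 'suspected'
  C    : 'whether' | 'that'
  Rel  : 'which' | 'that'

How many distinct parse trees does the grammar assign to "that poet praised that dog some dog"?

1

[S [NP [Det that] [N poet]] [VP [V praised] [NP [Det that] [N dog]] [NP [Det some] [N dog]]]]
No rule offers an alternative attachment or grouping for any span, so this is the only derivation.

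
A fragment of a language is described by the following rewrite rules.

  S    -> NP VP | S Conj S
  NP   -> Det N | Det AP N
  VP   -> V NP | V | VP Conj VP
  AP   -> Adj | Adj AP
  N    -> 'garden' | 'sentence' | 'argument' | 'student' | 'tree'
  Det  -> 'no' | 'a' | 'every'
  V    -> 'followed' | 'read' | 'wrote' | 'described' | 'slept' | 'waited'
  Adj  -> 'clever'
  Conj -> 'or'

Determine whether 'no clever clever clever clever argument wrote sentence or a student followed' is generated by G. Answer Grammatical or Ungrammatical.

Ungrammatical

A V word can never sit immediately before an N word in any string this grammar generates, so the substring 'wrote sentence' rules out a derivation.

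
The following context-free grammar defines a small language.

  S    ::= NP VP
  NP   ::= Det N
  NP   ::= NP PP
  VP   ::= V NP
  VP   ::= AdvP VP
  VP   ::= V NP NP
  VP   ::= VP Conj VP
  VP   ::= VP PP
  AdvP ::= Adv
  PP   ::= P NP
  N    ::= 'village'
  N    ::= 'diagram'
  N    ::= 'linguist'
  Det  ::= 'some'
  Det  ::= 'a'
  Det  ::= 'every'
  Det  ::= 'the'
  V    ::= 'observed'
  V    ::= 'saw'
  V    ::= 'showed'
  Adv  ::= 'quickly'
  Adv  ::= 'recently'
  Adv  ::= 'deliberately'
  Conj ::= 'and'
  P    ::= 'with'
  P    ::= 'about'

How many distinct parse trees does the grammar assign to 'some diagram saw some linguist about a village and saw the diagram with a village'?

6

Two of the 6 distinct bracketings:
[S [NP [Det some] [N diagram]] [VP [VP [V saw] [NP [NP [Det some] [N linguist]] [PP [P about] [NP [Det a] [N village]]]]] [Conj and] [VP [V saw] [NP [NP [Det the] [N diagram]] [PP [P with] [NP [Det a] [N village]]]]]]]
[S [NP [Det some] [N diagram]] [VP [VP [V saw] [NP [NP [Det some] [N linguist]] [PP [P about] [NP [Det a] [N village]]]]] [Conj and] [VP [VP [V saw] [NP [Det the] [N diagram]]] [PP [P with] [NP [Det a] [N village]]]]]]
The difference turns on whether VP → VP PP is used at the relevant span, versus an alternative expansion of VP.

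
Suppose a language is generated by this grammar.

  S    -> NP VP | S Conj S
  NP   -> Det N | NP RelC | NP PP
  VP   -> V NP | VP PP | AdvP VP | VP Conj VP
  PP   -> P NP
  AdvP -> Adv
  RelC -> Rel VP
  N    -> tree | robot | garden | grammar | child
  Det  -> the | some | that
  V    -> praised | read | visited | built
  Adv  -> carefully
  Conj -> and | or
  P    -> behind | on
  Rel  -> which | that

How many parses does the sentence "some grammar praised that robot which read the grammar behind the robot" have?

Two of the 4 distinct bracketings:
[S [NP [Det some] [N grammar]] [VP [V praised] [NP [NP [Det that] [N robot]] [RelC [Rel which] [VP [V read] [NP [NP [Det the] [N grammar]] [PP [P behind] [NP [Det the] [N robot]]]]]]]]]
[S [NP [Det some] [N grammar]] [VP [V praised] [NP [NP [Det that] [N robot]] [RelC [Rel which] [VP [VP [V read] [NP [Det the] [N grammar]]] [PP [P behind] [NP [Det the] [N robot]]]]]]]]
The difference turns on whether NP → NP PP is used at the relevant span, versus an alternative expansion of NP.

4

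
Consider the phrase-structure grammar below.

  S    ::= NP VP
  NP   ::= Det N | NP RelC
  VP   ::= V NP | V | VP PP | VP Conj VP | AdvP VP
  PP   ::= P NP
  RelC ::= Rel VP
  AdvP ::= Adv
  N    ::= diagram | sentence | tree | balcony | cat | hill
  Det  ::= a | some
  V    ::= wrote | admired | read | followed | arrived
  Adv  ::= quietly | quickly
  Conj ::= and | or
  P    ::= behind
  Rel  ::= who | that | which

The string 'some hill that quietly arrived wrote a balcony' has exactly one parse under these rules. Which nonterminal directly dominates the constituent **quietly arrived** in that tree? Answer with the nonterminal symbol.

RelC

[S [NP [NP [Det some] [N hill]] [RelC [Rel that] [VP [AdvP [Adv quietly]] [VP [V arrived]]]]] [VP [V wrote] [NP [Det a] [N balcony]]]]
The span 'quietly arrived' is the VP node built by VP → AdvP VP.
Its mother is the RelC built by RelC → Rel VP.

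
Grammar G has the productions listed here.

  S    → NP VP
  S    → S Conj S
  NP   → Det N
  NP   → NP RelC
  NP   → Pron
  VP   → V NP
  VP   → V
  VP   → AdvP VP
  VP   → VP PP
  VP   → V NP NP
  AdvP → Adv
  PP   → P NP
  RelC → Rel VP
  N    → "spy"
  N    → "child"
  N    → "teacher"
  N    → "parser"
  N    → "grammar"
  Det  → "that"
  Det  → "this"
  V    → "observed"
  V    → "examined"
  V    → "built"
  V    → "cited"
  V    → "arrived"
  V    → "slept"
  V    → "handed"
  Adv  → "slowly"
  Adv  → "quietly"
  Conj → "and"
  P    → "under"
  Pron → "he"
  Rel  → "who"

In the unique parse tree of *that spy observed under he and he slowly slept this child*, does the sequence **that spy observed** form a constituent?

[S [S [NP [Det that] [N spy]] [VP [VP [V observed]] [PP [P under] [NP [Pron he]]]]] [Conj and] [S [NP [Pron he]] [VP [AdvP [Adv slowly]] [VP [V slept] [NP [Det this] [N child]]]]]]
The smallest constituent containing 'that spy observed' is the S spanning 'that spy observed under he'; no single node in the tree dominates exactly the given words.

No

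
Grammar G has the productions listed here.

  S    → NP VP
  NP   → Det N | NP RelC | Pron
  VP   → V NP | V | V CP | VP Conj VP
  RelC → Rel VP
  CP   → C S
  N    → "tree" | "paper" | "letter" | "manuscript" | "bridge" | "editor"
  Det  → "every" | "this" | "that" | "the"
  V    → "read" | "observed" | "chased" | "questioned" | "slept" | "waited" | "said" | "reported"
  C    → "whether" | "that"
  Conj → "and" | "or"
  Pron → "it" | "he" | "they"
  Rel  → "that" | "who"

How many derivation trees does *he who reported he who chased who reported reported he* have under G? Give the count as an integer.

Two of the 3 distinct bracketings:
[S [NP [NP [Pron he]] [RelC [Rel who] [VP [V reported] [NP [NP [NP [Pron he]] [RelC [Rel who] [VP [V chased]]]] [RelC [Rel who] [VP [V reported]]]]]]] [VP [V reported] [NP [Pron he]]]]
[S [NP [NP [NP [Pron he]] [RelC [Rel who] [VP [V reported] [NP [NP [Pron he]] [RelC [Rel who] [VP [V chased]]]]]]] [RelC [Rel who] [VP [V reported]]]] [VP [V reported] [NP [Pron he]]]]
The trees differ in how a recursive rule is bracketed over the same span.

3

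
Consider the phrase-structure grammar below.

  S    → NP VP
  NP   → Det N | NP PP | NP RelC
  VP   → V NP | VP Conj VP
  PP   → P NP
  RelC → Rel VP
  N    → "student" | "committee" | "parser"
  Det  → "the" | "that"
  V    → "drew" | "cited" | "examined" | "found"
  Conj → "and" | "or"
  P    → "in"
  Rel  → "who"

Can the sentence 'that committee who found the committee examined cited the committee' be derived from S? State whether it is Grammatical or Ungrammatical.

Ungrammatical

A V word can never sit immediately before a V word in any string this grammar generates, so the substring 'examined cited' rules out a derivation.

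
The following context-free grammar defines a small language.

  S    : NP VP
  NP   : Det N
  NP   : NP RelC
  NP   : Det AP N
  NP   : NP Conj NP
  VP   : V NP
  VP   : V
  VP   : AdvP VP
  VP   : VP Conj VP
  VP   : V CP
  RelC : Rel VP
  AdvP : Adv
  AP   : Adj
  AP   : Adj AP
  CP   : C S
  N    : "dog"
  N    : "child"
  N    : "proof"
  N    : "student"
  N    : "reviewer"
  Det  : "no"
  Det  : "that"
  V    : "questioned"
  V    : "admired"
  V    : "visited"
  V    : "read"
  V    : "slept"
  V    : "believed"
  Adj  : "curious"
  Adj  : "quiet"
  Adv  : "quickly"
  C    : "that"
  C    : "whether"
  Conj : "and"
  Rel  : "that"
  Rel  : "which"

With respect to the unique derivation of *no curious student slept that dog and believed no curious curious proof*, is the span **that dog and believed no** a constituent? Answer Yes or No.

[S [NP [Det no] [AP [Adj curious]] [N student]] [VP [VP [V slept] [NP [Det that] [N dog]]] [Conj and] [VP [V believed] [NP [Det no] [AP [Adj curious] [AP [Adj curious]]] [N proof]]]]]
The smallest constituent containing 'that dog and believed no' is the VP spanning 'slept that dog and believed no curious curious proof'; no single node in the tree dominates exactly the given words.

No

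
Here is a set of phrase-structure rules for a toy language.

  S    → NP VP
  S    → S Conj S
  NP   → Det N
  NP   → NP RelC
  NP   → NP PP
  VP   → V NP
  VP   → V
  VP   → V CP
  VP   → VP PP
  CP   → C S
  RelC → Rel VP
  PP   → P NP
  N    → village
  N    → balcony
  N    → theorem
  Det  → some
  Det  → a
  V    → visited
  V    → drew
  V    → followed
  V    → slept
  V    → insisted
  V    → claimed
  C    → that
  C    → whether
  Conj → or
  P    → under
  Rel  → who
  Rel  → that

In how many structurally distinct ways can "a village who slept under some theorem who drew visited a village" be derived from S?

Two of the 4 distinct bracketings:
[S [NP [NP [Det a] [N village]] [RelC [Rel who] [VP [VP [V slept]] [PP [P under] [NP [NP [Det some] [N theorem]] [RelC [Rel who] [VP [V drew]]]]]]]] [VP [V visited] [NP [Det a] [N village]]]]
[S [NP [NP [NP [Det a] [N village]] [RelC [Rel who] [VP [VP [V slept]] [PP [P under] [NP [Det some] [N theorem]]]]]] [RelC [Rel who] [VP [V drew]]]] [VP [V visited] [NP [Det a] [N village]]]]
The trees differ in how a recursive rule is bracketed over the same span.

4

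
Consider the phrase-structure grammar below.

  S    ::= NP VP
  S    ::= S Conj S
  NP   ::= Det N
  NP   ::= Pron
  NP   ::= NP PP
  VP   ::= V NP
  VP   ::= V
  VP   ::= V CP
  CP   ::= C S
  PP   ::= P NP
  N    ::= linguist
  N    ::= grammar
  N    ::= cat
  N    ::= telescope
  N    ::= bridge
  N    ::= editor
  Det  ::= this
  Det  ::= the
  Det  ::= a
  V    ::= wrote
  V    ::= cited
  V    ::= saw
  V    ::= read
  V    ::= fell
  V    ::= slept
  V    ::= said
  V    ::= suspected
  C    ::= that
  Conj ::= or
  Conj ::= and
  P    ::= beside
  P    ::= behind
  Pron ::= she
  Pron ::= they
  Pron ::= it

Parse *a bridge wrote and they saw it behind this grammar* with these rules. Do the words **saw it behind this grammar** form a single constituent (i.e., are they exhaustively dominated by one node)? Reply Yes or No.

[S [S [NP [Det a] [N bridge]] [VP [V wrote]]] [Conj and] [S [NP [Pron they]] [VP [V saw] [NP [NP [Pron it]] [PP [P behind] [NP [Det this] [N grammar]]]]]]]
The words 'saw it behind this grammar' are exhaustively dominated by a single VP node (built by VP → V NP), so they form a constituent.

Yes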